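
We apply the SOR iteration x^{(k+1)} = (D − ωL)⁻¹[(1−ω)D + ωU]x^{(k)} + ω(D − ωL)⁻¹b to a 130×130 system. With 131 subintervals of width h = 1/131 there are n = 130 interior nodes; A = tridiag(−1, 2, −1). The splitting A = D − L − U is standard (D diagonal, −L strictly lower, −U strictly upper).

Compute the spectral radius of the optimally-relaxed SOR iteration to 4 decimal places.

ρ_SOR = 0.9532

½·tridiag(1,0,1) at n=130: λ_k = cos(kπ/131); max |λ| at k=1 ⇒ ρ_J = cos(π/131) ≈ 0.9997.
√(1−ρ_J²) = |sin(π/131)| = 0.02398
ω* = 2 / (1 + 0.02398) = 2 / 1.02398 ≈ 1.9532.
Hence ρ(B_{ω*}) = 1.9532 − 1 = 0.9532.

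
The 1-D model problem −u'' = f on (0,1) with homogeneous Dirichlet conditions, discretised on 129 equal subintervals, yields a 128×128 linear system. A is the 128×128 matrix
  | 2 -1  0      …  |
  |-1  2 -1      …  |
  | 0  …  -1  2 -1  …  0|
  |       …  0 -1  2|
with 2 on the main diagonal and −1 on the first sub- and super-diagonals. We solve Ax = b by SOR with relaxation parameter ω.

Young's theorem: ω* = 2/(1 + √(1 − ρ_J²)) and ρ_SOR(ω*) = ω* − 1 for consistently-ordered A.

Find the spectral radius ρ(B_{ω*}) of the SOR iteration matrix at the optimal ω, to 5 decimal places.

With n=128, ρ(Jacobi) = cos(π/129) = 0.99970.
1 − cos²(π/129) = sin²(π/129) ⇒ √(1−ρ_J²) = sin(π/129) = 0.024351.
ω* = 2/(1+0.024351) = 1.95246
ρ(B_{ω*}) = ω*−1 = 0.95246

ρ_SOR = 0.95246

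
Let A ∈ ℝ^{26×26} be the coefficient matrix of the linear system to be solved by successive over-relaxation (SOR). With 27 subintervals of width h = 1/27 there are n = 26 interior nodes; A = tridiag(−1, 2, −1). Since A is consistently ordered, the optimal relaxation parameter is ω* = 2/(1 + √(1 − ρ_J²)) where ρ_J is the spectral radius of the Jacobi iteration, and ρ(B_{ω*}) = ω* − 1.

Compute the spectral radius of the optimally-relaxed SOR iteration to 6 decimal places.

ρ_J = max_k |cos(kπ/27)| = cos(π/27) = 0.993238
√(1−ρ_J²) = |sin(π/27)| = 0.1160929
ω* = 2/(1+0.1160929) = 1.791966
ρ_SOR = ω* − 1 = 1.791966 − 1 = 0.791966.

ρ_SOR = 0.791966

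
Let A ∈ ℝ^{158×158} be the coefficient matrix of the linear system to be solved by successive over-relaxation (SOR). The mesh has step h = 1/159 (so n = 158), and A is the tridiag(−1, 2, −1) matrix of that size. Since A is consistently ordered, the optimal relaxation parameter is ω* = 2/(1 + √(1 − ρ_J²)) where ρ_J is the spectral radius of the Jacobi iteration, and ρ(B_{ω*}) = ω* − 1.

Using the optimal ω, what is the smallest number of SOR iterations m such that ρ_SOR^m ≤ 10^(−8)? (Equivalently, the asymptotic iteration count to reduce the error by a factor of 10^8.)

m = 467

With n=158, ρ(Jacobi) = cos(π/159) = 0.9998048.
√(1 − cos²(π/159)) = sin(π/159) ≈ 0.0197572.
Then 2/(1+√(1−ρ_J²)) = 2/(1+0.0197572); ω* = 2/1.0197572 = 1.9612512.
and ρ(B_{ω*}) = 1.9612512 − 1 = 0.9612512.
(0.9612512)^m ≤ 10^{−8}  ⇒  m·ln(0.9612512) ≤ −8·ln10  ⇒  m ≥ 466.117  ⇒  m = 467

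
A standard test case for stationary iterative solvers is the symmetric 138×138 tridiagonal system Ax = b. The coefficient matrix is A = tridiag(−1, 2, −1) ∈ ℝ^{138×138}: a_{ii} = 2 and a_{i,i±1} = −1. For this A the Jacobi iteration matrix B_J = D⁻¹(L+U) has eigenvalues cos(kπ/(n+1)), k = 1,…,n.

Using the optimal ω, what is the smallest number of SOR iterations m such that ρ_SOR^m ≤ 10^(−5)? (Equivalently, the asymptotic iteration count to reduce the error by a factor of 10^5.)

m = 255

With n=138, ρ(Jacobi) = cos(π/139) = 0.9997446.
√(1−ρ_J²) = |sin(π/139)| = 0.0225995
ω* = 2 / (1 + 0.0225995) = 2 / 1.0225995 ≈ 1.9557999.
Hence ρ(B_{ω*}) = 1.9557999 − 1 = 0.9557999.
m ≥ 5·ln10 / (−ln 0.9557999) = 254.672; smallest integer m = 255.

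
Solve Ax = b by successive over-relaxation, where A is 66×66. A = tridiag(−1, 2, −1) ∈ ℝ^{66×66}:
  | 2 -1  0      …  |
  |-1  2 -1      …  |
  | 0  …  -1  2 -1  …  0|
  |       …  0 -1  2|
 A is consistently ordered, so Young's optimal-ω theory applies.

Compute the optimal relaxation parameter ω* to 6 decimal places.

[ρ_J] n=66: ρ(B_J) = cos(π/(n+1)) = cos(π/67) = 0.998901.
√(1−ρ_J²) simplifies to sin(π/67) = 0.0468723.
ω* = 2/(1 + 0.0468723) = 2/1.0468723 = 1.910453.
Hence ρ(B_{ω*}) = 1.910453 − 1 = 0.910453.

ω* = 1.910453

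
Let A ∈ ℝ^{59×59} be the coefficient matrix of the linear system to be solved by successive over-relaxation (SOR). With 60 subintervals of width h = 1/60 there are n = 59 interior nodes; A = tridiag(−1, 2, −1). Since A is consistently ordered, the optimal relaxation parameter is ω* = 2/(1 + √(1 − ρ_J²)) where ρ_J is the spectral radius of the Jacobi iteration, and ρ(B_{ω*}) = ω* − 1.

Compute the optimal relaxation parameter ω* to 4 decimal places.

ω* = 1.9005

B_J for the 59×59 system has eigenvalues cos(kπ/60); ρ_J = cos(π/60) = 0.9986.
√(1 − cos²(π/60)) = sin(π/60) ≈ 0.05234.
ω* = 2 / (1 + 0.05234) = 2 / 1.05234 ≈ 1.9005.
ρ_SOR = ω* − 1 = 1.9005 − 1 = 0.9005.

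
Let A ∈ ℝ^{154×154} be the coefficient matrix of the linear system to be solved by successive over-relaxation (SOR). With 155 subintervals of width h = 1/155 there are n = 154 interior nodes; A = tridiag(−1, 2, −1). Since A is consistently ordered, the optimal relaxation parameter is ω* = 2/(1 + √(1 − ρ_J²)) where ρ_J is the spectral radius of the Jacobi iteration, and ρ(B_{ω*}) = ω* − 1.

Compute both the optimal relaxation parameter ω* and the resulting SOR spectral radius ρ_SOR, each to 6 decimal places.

ω* = 1.960271, ρ_SOR = 0.960271

n=154: λ(B_J) = 1 − λ(A)/2 = cos(kπ/155); k=1 gives ρ_J = 0.999795.
√(1−ρ_J²) = |sin(π/155)| = 0.0202670
Young: ω* = 2/(1+√(1−ρ_J²)) = 2/(1+0.0202670) = 2/1.0202670 = 1.960271.
ρ_SOR = ω* − 1 ≈ 0.960271.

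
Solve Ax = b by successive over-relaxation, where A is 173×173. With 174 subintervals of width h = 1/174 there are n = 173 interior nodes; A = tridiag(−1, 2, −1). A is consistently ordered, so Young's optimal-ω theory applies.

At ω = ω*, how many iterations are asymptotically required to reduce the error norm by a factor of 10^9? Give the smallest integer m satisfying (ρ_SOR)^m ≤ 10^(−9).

m = 574

½·tridiag(1,0,1) at n=173: λ_k = cos(kπ/174); max |λ| at k=1 ⇒ ρ_J = cos(π/174) ≈ 0.9998370.
root = sin(π/174) = 0.0180541  (since 1−cos² = sin²).
Young: ω* = 2/(1+√(1−ρ_J²)) = 2/(1+0.0180541) = 2/1.0180541 = 1.9645321.
ρ(B_{ω*}) = ω*−1 = 0.9645321
ρ_SOR^m ≤ 10^(−9) ⇔ m ≥ 9·ln10/(−ln 0.9645321) = 20.7233/0.0361122 = 573.859; m = ⌈573.859⌉ = 574.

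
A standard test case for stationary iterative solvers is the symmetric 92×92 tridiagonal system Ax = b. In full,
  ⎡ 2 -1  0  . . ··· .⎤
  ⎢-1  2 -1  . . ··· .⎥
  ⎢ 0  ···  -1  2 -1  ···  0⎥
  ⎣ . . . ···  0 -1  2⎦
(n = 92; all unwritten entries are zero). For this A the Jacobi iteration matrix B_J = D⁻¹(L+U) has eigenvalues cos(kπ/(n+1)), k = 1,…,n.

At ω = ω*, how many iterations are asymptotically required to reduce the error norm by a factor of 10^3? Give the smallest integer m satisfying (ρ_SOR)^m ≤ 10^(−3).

m = 103

ρ_J = max_k |cos(kπ/93)| = cos(π/93) = 0.9994295
√(1 − cos²(π/93)) = sin(π/93) ≈ 0.0337741.
Young: ω* = 2/(1+√(1−ρ_J²)) = 2/(1+0.0337741) = 2/1.0337741 = 1.9346586.
[ρ_SOR] ω* − 1 = 0.9346586.
(0.9346586)^m ≤ 10^{−3}  ⇒  m·ln(0.9346586) ≤ −3·ln10  ⇒  m ≥ 102.225  ⇒  m = 103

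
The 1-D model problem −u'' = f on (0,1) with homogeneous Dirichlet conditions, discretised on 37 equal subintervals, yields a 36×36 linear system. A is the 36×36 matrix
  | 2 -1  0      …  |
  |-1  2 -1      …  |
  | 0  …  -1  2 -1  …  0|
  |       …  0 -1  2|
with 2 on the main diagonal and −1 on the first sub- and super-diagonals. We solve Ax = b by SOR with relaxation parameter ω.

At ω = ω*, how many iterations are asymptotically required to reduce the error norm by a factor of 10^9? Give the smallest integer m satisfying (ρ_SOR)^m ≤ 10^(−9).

With n=36, ρ(Jacobi) = cos(π/37) = 0.9963975.
√(1 − cos²(π/37)) = sin(π/37) ≈ 0.0848059.
So ω* = 2/1.0848059 = 1.8436478 (Young).
At ω = 1.8436478 every |λ(B_ω)| = ω−1, so ρ_SOR = 0.8436478.
9·ln10 = 20.7233; −ln(0.8436478) = 0.17002; m = ⌈20.7233/0.17002⌉ = ⌈121.887⌉ = 122.

m = 122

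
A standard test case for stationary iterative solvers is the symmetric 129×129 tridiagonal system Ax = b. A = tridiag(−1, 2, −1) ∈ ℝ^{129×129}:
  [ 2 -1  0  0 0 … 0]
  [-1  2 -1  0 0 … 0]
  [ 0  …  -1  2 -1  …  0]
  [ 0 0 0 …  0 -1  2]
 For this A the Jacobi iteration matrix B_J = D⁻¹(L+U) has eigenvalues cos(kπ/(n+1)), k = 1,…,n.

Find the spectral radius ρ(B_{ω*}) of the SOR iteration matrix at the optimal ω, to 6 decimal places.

ρ_SOR = 0.952813

ρ_J = max_k |cos(kπ/130)| = cos(π/130) = 0.999708
√(1−ρ_J²) = |sin(π/130)| = 0.0241637
Then 2/(1+√(1−ρ_J²)) = 2/(1+0.0241637); ω* = 2/1.0241637 = 1.952813.
ρ(B_{ω*}) = ω*−1 = 0.952813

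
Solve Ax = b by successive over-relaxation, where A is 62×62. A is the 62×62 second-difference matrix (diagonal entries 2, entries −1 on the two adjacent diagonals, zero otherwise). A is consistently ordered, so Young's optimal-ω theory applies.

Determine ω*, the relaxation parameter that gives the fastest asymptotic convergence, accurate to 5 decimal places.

ω* = 1.90504

With n=62, ρ(Jacobi) = cos(π/63) = 0.99876.
1 − cos²(π/63) = sin²(π/63) ⇒ √(1−ρ_J²) = sin(π/63) = 0.049846.
ω* = 2/(1+0.049846) = 1.90504
ρ_SOR = ω* − 1 ≈ 0.90504.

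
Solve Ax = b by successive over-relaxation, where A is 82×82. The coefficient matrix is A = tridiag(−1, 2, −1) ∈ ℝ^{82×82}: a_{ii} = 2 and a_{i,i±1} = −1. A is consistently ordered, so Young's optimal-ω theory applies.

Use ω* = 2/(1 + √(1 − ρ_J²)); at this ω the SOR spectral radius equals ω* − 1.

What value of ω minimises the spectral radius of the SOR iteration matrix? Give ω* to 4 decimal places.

ω* = 1.9271

ρ_J = max_k |cos(kπ/83)| = cos(π/83) = 0.9993
√(1−ρ_J²) simplifies to sin(π/83) = 0.03784.
So ω* = 2/1.03784 = 1.9271 (Young).
ρ(B_{ω*}) = ω*−1 = 0.9271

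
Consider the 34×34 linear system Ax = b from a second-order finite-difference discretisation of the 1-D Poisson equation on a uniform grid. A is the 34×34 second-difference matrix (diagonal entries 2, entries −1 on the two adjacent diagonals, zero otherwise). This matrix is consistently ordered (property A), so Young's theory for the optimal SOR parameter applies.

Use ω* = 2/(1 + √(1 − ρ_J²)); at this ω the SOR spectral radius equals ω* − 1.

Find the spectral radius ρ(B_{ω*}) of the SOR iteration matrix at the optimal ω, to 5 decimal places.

ρ_J = max_k |cos(kπ/35)| = cos(π/35) = 0.99597
√(1 − cos²(π/35)) = sin(π/35) ≈ 0.089639.
So ω* = 2/1.089639 = 1.83547 (Young).
At ω = 1.83547 every |λ(B_ω)| = ω−1, so ρ_SOR = 0.83547.

ρ_SOR = 0.83547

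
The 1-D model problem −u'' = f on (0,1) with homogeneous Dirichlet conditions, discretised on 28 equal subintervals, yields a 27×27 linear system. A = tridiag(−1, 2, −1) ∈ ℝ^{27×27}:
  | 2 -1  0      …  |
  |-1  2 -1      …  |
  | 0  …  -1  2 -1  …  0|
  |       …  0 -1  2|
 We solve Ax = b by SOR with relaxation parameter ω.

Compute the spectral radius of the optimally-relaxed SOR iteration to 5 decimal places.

ρ_SOR = 0.79862

[ρ_J] n=27: ρ(B_J) = cos(π/(n+1)) = cos(π/28) = 0.99371.
√(1 − cos²(π/28)) = sin(π/28) ≈ 0.111964.
ω* = 2 / (1 + 0.111964) = 2 / 1.111964 ≈ 1.79862.
[ρ_SOR] ω* − 1 = 0.79862.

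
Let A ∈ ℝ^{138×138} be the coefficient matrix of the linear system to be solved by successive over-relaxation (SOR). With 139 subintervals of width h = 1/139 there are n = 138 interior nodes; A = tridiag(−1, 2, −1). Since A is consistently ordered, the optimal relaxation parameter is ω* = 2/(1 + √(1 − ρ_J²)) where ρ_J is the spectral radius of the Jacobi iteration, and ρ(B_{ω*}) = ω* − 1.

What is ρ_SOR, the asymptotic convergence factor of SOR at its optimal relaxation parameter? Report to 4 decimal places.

ρ_SOR = 0.9558

B_J for the 138×138 system has eigenvalues cos(kπ/139); ρ_J = cos(π/139) = 0.9997.
√(1−ρ_J²) = |sin(π/139)| = 0.02260
Young: ω* = 2/(1+√(1−ρ_J²)) = 2/(1+0.02260) = 2/1.02260 = 1.9558.
At ω = 1.9558 every |λ(B_ω)| = ω−1, so ρ_SOR = 0.9558.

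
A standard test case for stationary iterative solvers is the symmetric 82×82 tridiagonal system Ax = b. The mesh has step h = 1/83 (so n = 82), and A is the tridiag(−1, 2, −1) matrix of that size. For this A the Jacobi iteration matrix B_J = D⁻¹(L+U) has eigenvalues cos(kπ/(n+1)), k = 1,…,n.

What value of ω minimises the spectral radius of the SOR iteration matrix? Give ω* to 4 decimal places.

ω* = 1.9271

spectrum of D⁻¹(L+U) = {cos(kπ/83) : 1≤k≤82}; ρ_J = cos(π/83) = 0.9993.
1 − cos²(π/83) = sin²(π/83) ⇒ √(1−ρ_J²) = sin(π/83) = 0.03784.
ω* = 2 / (1 + 0.03784) = 2 / 1.03784 ≈ 1.9271.
and ρ(B_{ω*}) = 1.9271 − 1 = 0.9271.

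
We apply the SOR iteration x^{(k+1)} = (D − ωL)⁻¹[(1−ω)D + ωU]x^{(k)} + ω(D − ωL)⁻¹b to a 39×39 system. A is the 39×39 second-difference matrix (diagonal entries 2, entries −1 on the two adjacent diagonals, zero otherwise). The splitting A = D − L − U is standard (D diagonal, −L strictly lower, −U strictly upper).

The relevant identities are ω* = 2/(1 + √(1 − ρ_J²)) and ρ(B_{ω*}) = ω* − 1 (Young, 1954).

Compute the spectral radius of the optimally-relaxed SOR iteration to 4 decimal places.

With n=39, ρ(Jacobi) = cos(π/40) = 0.9969.
1 − cos²(π/40) = sin²(π/40) ⇒ √(1−ρ_J²) = sin(π/40) = 0.07846.
[ω*] 2 ÷ (1 + 0.07846) = 2 ÷ 1.07846 = 1.8545.
Hence ρ(B_{ω*}) = 1.8545 − 1 = 0.8545.

ρ_SOR = 0.8545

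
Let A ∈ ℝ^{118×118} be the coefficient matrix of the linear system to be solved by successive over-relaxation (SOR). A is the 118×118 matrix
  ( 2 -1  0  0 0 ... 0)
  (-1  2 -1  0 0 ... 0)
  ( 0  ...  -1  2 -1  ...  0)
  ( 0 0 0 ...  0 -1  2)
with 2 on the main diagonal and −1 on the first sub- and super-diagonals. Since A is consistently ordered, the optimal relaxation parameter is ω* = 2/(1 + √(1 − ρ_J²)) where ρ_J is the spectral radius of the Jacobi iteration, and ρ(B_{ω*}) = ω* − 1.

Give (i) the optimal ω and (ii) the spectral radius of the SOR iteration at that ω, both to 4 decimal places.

ω* = 1.9486, ρ_SOR = 0.9486

With n=118, ρ(Jacobi) = cos(π/119) = 0.9997.
√(1 − cos²(π/119)) = sin(π/119) ≈ 0.02640.
Then 2/(1+√(1−ρ_J²)) = 2/(1+0.02640); ω* = 2/1.02640 = 1.9486.
ρ_SOR = ω* − 1 = 1.9486 − 1 = 0.9486.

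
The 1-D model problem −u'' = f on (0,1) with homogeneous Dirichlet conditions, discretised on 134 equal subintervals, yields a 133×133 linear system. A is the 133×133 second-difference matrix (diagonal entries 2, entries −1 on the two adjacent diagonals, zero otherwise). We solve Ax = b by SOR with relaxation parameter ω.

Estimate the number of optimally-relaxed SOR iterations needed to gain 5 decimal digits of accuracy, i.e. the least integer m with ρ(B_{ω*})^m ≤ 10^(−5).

m = 246

[ρ_J] n=133: ρ(B_J) = cos(π/(n+1)) = cos(π/134) = 0.9997252.
root = sin(π/134) = 0.0234426  (since 1−cos² = sin²).
ω* = 2/(1 + 0.0234426) = 2/1.0234426 = 1.9541887.
ρ(B_{ω*}) = ω*−1 = 0.9541887
5·ln10 = 11.5129; −ln(0.9541887) = 0.0468938; m = ⌈11.5129/0.0468938⌉ = ⌈245.510⌉ = 246.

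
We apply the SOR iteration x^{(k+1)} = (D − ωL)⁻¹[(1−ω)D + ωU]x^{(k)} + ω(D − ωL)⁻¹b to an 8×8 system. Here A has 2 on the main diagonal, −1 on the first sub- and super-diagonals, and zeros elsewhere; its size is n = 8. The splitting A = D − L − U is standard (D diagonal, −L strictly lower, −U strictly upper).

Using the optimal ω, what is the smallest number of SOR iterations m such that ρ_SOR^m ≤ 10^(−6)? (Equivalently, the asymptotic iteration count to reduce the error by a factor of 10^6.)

m = 20

n=8: λ(B_J) = 1 − λ(A)/2 = cos(kπ/9); k=1 gives ρ_J = 0.9396926.
√(1−ρ_J²) = |sin(π/9)| = 0.3420201
Young: ω* = 2/(1+√(1−ρ_J²)) = 2/(1+0.3420201) = 2/1.3420201 = 1.4902906.
ρ_SOR = ω* − 1 = 1.4902906 − 1 = 0.4902906.
Need (0.4902906)^m ≤ 10^(−6): m ≥ 6·ln10/|ln 0.4902906| = 13.8155/0.712757 = 19.383 ⇒ m = 20.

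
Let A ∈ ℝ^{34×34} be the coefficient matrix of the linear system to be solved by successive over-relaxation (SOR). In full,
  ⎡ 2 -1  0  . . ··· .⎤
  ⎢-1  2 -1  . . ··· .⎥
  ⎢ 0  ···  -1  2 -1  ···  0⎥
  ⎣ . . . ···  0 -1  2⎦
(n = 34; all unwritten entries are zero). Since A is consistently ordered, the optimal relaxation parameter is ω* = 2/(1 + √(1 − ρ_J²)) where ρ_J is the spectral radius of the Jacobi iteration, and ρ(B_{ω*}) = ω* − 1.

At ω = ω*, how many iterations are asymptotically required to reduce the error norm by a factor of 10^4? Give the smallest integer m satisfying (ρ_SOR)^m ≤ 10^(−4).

m = 52

ρ_J = max_k |cos(kπ/35)| = cos(π/35) = 0.9959743
1 − cos²(π/35) = sin²(π/35) ⇒ √(1−ρ_J²) = sin(π/35) = 0.0896393.
Young: ω* = 2/(1+√(1−ρ_J²)) = 2/(1+0.0896393) = 2/1.0896393 = 1.8354698.
At ω = 1.8354698 every |λ(B_ω)| = ω−1, so ρ_SOR = 0.8354698.
Need (0.8354698)^m ≤ 10^(−4): m ≥ 4·ln10/|ln 0.8354698| = 9.21034/0.179761 = 51.237 ⇒ m = 52.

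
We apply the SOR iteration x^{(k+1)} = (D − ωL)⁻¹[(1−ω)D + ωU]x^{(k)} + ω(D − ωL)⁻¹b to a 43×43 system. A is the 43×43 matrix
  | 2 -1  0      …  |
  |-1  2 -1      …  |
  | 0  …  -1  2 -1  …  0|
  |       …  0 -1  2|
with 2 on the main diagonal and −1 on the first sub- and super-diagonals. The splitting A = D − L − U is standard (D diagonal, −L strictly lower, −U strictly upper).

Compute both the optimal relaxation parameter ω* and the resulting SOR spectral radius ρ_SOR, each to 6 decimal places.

ω* = 1.866822, ρ_SOR = 0.866822

n=43: λ(B_J) = 1 − λ(A)/2 = cos(kπ/44); k=1 gives ρ_J = 0.997452.
√(1−ρ_J²) = |sin(π/44)| = 0.0713392
[ω*] 2 ÷ (1 + 0.0713392) = 2 ÷ 1.0713392 = 1.866822.
ρ(B_{ω*}) = ω*−1 = 0.866822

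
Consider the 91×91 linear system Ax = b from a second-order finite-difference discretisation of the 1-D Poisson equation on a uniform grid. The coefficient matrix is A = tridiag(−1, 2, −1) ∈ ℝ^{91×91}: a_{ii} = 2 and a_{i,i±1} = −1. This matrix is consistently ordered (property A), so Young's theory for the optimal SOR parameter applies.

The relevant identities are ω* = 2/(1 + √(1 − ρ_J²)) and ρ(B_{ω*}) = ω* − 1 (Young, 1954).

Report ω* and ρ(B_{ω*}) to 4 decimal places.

ω* = 1.9340, ρ_SOR = 0.9340

spectrum of D⁻¹(L+U) = {cos(kπ/92) : 1≤k≤91}; ρ_J = cos(π/92) = 0.9994.
1 − cos²(π/92) = sin²(π/92) ⇒ √(1−ρ_J²) = sin(π/92) = 0.03414.
Then 2/(1+√(1−ρ_J²)) = 2/(1+0.03414); ω* = 2/1.03414 = 1.9340.
and ρ(B_{ω*}) = 1.9340 − 1 = 0.9340.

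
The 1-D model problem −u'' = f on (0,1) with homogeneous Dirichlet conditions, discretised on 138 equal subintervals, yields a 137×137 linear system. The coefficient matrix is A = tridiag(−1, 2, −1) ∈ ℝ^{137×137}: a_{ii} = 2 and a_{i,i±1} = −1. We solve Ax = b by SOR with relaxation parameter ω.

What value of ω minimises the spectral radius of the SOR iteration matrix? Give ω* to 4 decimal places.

With n=137, ρ(Jacobi) = cos(π/138) = 0.9997.
√(1 − cos²(π/138)) = sin(π/138) ≈ 0.02276.
ω* = 2/(1 + 0.02276) = 2/1.02276 = 1.9555.
At ω = 1.9555 every |λ(B_ω)| = ω−1, so ρ_SOR = 0.9555.

ω* = 1.9555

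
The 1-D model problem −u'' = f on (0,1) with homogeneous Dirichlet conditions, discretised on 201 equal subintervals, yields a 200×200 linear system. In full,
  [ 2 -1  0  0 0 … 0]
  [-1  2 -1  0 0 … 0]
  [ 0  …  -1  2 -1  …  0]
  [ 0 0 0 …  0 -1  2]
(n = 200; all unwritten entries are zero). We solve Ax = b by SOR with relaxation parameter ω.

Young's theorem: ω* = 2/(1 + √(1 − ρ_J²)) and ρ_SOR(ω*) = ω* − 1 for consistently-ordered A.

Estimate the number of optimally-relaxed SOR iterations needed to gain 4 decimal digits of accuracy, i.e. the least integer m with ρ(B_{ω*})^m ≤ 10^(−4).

m = 295

With n=200, ρ(Jacobi) = cos(π/201) = 0.9998779.
root = sin(π/201) = 0.0156292  (since 1−cos² = sin²).
So ω* = 2/1.0156292 = 1.9692226 (Young).
ρ(B_{ω*}) = ω*−1 = 0.9692226
m ≥ 4·ln10 / (−ln 0.9692226) = 294.627; smallest integer m = 295.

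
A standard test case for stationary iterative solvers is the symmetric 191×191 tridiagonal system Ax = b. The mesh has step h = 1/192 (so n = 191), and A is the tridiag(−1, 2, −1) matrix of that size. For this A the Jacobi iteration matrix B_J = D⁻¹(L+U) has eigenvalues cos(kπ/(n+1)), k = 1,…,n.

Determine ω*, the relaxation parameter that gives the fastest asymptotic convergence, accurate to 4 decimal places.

n=191: λ(B_J) = 1 − λ(A)/2 = cos(kπ/192); k=1 gives ρ_J = 0.9999.
1 − cos²(π/192) = sin²(π/192) ⇒ √(1−ρ_J²) = sin(π/192) = 0.01636.
So ω* = 2/1.01636 = 1.9678 (Young).
At ω = 1.9678 every |λ(B_ω)| = ω−1, so ρ_SOR = 0.9678.

ω* = 1.9678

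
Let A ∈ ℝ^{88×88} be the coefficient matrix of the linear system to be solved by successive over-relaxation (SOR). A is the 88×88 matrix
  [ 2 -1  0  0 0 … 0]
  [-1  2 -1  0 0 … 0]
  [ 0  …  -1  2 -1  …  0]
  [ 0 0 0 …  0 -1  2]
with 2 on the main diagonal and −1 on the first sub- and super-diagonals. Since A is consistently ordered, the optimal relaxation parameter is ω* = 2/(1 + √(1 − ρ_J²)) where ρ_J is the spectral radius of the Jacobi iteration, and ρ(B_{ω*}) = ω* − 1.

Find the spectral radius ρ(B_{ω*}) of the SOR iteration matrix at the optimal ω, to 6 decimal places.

B_J for the 88×88 system has eigenvalues cos(kπ/89); ρ_J = cos(π/89) = 0.999377.
√(1 − cos²(π/89)) = sin(π/89) ≈ 0.0352915.
Then 2/(1+√(1−ρ_J²)) = 2/(1+0.0352915); ω* = 2/1.0352915 = 1.931823.
[ρ_SOR] ω* − 1 = 0.931823.

ρ_SOR = 0.931823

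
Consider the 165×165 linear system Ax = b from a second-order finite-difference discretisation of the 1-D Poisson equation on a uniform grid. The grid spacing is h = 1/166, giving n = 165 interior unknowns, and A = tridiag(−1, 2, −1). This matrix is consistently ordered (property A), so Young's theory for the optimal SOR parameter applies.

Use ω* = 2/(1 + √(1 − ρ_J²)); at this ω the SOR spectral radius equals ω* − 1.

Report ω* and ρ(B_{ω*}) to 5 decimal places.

ω* = 1.96285, ρ_SOR = 0.96285

n=165: λ(B_J) = 1 − λ(A)/2 = cos(kπ/166); k=1 gives ρ_J = 0.99982.
1 − cos²(π/166) = sin²(π/166) ⇒ √(1−ρ_J²) = sin(π/166) = 0.018924.
ω* = 2 / (1 + 0.018924) = 2 / 1.018924 ≈ 1.96285.
ρ_SOR = ω* − 1 ≈ 0.96285.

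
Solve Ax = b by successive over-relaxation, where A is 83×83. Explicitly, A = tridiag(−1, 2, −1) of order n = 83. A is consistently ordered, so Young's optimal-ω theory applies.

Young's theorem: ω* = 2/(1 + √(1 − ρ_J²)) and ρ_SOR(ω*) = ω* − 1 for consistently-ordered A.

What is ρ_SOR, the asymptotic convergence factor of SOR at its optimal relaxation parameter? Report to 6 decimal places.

ρ_SOR = 0.927913

n=83: λ(B_J) = 1 − λ(A)/2 = cos(kπ/84); k=1 gives ρ_J = 0.999301.
√(1−ρ_J²) simplifies to sin(π/84) = 0.0373912.
So ω* = 2/1.0373912 = 1.927913 (Young).
[ρ_SOR] ω* − 1 = 0.927913.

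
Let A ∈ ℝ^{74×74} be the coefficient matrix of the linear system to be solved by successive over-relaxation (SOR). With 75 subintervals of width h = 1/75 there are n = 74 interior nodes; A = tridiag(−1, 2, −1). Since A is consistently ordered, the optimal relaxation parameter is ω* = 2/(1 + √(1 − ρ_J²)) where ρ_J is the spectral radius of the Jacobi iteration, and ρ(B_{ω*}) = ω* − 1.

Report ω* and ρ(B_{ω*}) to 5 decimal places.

ω* = 1.91961, ρ_SOR = 0.91961

½·tridiag(1,0,1) at n=74: λ_k = cos(kπ/75); max |λ| at k=1 ⇒ ρ_J = cos(π/75) ≈ 0.99912.
1 − cos²(π/75) = sin²(π/75) ⇒ √(1−ρ_J²) = sin(π/75) = 0.041876.
[ω*] 2 ÷ (1 + 0.041876) = 2 ÷ 1.041876 = 1.91961.
and ρ(B_{ω*}) = 1.91961 − 1 = 0.91961.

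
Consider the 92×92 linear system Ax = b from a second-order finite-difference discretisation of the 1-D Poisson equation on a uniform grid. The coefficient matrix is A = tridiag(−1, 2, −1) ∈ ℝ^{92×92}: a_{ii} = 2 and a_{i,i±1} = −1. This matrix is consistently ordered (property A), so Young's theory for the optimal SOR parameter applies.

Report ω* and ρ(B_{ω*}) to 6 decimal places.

ω* = 1.934659, ρ_SOR = 0.934659

[ρ_J] n=92: ρ(B_J) = cos(π/(n+1)) = cos(π/93) = 0.999429.
1 − cos²(π/93) = sin²(π/93) ⇒ √(1−ρ_J²) = sin(π/93) = 0.0337741.
Young: ω* = 2/(1+√(1−ρ_J²)) = 2/(1+0.0337741) = 2/1.0337741 = 1.934659.
and ρ(B_{ω*}) = 1.934659 − 1 = 0.934659.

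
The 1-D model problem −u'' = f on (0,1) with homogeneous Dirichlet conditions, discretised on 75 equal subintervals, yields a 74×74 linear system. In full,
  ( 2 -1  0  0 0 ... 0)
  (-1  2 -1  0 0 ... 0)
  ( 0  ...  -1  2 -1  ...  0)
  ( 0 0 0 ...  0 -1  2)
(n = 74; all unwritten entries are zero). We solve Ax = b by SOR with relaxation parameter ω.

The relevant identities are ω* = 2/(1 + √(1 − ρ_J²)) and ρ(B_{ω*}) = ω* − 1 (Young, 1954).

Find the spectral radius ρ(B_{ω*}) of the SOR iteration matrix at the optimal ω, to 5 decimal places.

ρ_SOR = 0.91961

n=74: λ(B_J) = 1 − λ(A)/2 = cos(kπ/75); k=1 gives ρ_J = 0.99912.
root = sin(π/75) = 0.041876  (since 1−cos² = sin²).
[ω*] 2 ÷ (1 + 0.041876) = 2 ÷ 1.041876 = 1.91961.
At ω = 1.91961 every |λ(B_ω)| = ω−1, so ρ_SOR = 0.91961.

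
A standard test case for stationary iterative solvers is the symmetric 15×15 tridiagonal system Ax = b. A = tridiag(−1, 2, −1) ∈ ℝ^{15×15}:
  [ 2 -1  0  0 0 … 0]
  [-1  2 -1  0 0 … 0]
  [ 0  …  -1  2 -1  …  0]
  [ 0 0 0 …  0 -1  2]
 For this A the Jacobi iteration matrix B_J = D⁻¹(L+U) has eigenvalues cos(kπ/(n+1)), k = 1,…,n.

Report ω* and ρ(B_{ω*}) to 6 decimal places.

With n=15, ρ(Jacobi) = cos(π/16) = 0.980785.
√(1−ρ_J²) simplifies to sin(π/16) = 0.1950903.
ω* = 2 / (1 + 0.1950903) = 2 / 1.1950903 ≈ 1.673514.
At ω = 1.673514 every |λ(B_ω)| = ω−1, so ρ_SOR = 0.673514.

ω* = 1.673514, ρ_SOR = 0.673514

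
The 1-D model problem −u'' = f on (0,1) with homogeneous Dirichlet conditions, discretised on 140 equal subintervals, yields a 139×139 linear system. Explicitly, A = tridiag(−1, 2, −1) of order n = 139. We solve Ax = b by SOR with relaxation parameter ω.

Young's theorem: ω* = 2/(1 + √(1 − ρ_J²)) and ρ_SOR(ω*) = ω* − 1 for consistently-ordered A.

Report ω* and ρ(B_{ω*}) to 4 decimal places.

With n=139, ρ(Jacobi) = cos(π/140) = 0.9997.
√(1 − cos²(π/140)) = sin(π/140) ≈ 0.02244.
ω* = 2/(1+0.02244) = 1.9561
and ρ(B_{ω*}) = 1.9561 − 1 = 0.9561.

ω* = 1.9561, ρ_SOR = 0.9561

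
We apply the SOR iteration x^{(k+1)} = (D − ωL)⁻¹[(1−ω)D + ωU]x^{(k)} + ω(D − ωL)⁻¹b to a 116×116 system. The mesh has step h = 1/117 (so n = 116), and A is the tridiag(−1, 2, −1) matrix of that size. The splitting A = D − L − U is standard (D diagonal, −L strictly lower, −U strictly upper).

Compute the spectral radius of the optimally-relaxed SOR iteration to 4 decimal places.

ρ_SOR = 0.9477

With n=116, ρ(Jacobi) = cos(π/117) = 0.9996.
√(1 − cos²(π/117)) = sin(π/117) ≈ 0.02685.
[ω*] 2 ÷ (1 + 0.02685) = 2 ÷ 1.02685 = 1.9477.
ρ(B_{ω*}) = ω*−1 = 0.9477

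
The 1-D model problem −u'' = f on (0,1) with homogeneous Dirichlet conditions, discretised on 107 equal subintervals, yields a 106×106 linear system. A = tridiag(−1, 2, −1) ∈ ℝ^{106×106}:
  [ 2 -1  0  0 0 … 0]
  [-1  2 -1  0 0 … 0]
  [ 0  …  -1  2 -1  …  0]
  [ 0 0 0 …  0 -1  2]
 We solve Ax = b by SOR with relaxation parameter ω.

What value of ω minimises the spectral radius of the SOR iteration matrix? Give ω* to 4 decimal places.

ω* = 1.9430

ρ_J = max_k |cos(kπ/107)| = cos(π/107) = 0.9996
root = sin(π/107) = 0.02936  (since 1−cos² = sin²).
ω* = 2 / (1 + 0.02936) = 2 / 1.02936 ≈ 1.9430.
and ρ(B_{ω*}) = 1.9430 − 1 = 0.9430.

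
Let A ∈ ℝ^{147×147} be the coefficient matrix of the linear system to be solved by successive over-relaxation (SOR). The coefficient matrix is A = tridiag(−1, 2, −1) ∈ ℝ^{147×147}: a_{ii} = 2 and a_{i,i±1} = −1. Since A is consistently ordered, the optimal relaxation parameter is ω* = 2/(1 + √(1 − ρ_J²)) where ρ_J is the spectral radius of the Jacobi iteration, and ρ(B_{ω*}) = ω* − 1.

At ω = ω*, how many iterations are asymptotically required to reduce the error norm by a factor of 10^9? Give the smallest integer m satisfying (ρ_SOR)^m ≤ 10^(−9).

With n=147, ρ(Jacobi) = cos(π/148) = 0.9997747.
√(1−ρ_J²) = |sin(π/148)| = 0.0212254
ω* = 2 / (1 + 0.0212254) = 2 / 1.0212254 ≈ 1.9584315.
ρ_SOR = ω* − 1 ≈ 0.9584315.
m ≥ 9·ln10 / (−ln 0.9584315) = 488.099; smallest integer m = 489.

m = 489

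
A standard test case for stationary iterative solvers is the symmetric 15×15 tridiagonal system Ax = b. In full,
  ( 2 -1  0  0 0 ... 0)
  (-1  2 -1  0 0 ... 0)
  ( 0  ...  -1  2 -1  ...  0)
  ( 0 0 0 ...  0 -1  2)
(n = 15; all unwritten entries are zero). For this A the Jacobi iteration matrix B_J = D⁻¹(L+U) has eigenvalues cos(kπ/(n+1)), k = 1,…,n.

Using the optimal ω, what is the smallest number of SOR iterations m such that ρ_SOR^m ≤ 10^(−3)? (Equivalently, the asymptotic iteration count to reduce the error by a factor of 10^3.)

m = 18

n=15: λ(B_J) = 1 − λ(A)/2 = cos(kπ/16); k=1 gives ρ_J = 0.9807853.
√(1 − cos²(π/16)) = sin(π/16) ≈ 0.1950903.
ω* = 2/(1 + 0.1950903) = 2/1.1950903 = 1.6735137.
At ω = 1.6735137 every |λ(B_ω)| = ω−1, so ρ_SOR = 0.6735137.
m ≥ 3·ln10 / (−ln 0.6735137) = 17.477; smallest integer m = 18.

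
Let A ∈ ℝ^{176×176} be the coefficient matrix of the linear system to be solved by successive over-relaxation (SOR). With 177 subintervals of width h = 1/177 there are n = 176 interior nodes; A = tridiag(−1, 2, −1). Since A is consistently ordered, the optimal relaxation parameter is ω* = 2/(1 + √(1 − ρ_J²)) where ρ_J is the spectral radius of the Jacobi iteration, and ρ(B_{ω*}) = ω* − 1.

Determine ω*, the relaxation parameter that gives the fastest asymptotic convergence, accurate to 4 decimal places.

spectrum of D⁻¹(L+U) = {cos(kπ/177) : 1≤k≤176}; ρ_J = cos(π/177) = 0.9998.
√(1−ρ_J²) simplifies to sin(π/177) = 0.01775.
[ω*] 2 ÷ (1 + 0.01775) = 2 ÷ 1.01775 = 1.9651.
ρ_SOR = ω* − 1 = 1.9651 − 1 = 0.9651.

ω* = 1.9651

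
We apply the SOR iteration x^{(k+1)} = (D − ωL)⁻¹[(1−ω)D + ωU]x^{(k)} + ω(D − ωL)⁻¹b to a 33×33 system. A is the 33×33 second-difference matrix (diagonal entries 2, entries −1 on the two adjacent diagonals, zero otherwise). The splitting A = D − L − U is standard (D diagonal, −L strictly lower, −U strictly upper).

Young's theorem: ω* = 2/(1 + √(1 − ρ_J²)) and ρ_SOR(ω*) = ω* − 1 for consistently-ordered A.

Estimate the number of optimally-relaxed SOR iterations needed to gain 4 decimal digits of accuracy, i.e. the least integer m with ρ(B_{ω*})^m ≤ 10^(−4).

½·tridiag(1,0,1) at n=33: λ_k = cos(kπ/34); max |λ| at k=1 ⇒ ρ_J = cos(π/34) ≈ 0.9957342.
root = sin(π/34) = 0.0922684  (since 1−cos² = sin²).
So ω* = 2/1.0922684 = 1.8310518 (Young).
At ω = 1.8310518 every |λ(B_ω)| = ω−1, so ρ_SOR = 0.8310518.
4·ln10 = 9.21034; −ln(0.8310518) = 0.185063; m = ⌈9.21034/0.185063⌉ = ⌈49.769⌉ = 50.

m = 50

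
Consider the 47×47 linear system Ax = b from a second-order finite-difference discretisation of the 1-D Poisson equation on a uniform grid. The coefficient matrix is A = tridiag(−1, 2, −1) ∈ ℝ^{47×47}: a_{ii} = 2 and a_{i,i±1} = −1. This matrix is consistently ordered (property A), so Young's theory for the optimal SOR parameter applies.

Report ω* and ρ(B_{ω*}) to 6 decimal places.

ρ_J = max_k |cos(kπ/48)| = cos(π/48) = 0.997859
root = sin(π/48) = 0.0654031  (since 1−cos² = sin²).
ω* = 2/(1 + 0.0654031) = 2/1.0654031 = 1.877224.
Hence ρ(B_{ω*}) = 1.877224 − 1 = 0.877224.

ω* = 1.877224, ρ_SOR = 0.877224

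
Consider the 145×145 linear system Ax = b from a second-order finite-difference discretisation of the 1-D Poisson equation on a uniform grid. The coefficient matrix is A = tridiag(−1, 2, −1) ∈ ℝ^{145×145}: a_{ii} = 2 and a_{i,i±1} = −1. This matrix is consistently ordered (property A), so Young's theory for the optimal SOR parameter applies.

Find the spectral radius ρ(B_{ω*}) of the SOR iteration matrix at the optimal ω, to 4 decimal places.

½·tridiag(1,0,1) at n=145: λ_k = cos(kπ/146); max |λ| at k=1 ⇒ ρ_J = cos(π/146) ≈ 0.9998.
√(1−ρ_J²) simplifies to sin(π/146) = 0.02152.
So ω* = 2/1.02152 = 1.9579 (Young).
ρ(B_{ω*}) = ω*−1 = 0.9579

ρ_SOR = 0.9579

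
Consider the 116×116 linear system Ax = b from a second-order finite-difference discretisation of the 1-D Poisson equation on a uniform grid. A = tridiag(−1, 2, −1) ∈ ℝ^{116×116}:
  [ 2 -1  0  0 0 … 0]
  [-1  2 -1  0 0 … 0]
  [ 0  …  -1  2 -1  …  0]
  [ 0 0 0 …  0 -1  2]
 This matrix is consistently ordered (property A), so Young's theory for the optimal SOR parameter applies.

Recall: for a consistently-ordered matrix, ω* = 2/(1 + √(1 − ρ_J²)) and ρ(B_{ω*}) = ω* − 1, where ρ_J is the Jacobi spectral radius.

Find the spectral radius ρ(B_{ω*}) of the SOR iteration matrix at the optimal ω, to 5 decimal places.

n=116: λ(B_J) = 1 − λ(A)/2 = cos(kπ/117); k=1 gives ρ_J = 0.99964.
√(1 − cos²(π/117)) = sin(π/117) ≈ 0.026848.
Then 2/(1+√(1−ρ_J²)) = 2/(1+0.026848); ω* = 2/1.026848 = 1.94771.
and ρ(B_{ω*}) = 1.94771 − 1 = 0.94771.

ρ_SOR = 0.94771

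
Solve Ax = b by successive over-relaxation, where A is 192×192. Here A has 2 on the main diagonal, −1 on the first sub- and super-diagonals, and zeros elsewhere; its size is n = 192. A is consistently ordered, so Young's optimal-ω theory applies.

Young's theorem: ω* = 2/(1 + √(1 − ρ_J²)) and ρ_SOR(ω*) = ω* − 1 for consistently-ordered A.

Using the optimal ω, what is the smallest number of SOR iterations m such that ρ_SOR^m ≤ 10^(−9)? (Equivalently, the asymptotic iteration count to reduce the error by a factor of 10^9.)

ρ_J = max_k |cos(kπ/193)| = cos(π/193) = 0.9998675
√(1 − cos²(π/193)) = sin(π/193) ≈ 0.0162770.
[ω*] 2 ÷ (1 + 0.0162770) = 2 ÷ 1.0162770 = 1.9679674.
At ω = 1.9679674 every |λ(B_ω)| = ω−1, so ρ_SOR = 0.9679674.
Need (0.9679674)^m ≤ 10^(−9): m ≥ 9·ln10/|ln 0.9679674| = 20.7233/0.0325569 = 636.526 ⇒ m = 637.

m = 637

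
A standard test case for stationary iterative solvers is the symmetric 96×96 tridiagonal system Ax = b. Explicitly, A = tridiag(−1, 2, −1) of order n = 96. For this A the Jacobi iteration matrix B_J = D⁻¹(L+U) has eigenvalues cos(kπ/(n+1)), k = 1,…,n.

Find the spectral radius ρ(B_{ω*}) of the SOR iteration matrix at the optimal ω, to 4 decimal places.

ρ_SOR = 0.9373

n=96: λ(B_J) = 1 − λ(A)/2 = cos(kπ/97); k=1 gives ρ_J = 0.9995.
root = sin(π/97) = 0.03238  (since 1−cos² = sin²).
ω* = 2 / (1 + 0.03238) = 2 / 1.03238 ≈ 1.9373.
[ρ_SOR] ω* − 1 = 0.9373.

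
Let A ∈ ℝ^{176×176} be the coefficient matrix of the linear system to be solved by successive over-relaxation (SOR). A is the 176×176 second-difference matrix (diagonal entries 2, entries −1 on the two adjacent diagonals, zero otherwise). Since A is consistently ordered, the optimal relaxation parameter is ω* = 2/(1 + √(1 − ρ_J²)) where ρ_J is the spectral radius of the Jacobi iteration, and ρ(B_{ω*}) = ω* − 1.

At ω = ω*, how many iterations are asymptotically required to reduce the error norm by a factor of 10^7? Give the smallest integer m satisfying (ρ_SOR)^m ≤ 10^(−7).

m = 455

spectrum of D⁻¹(L+U) = {cos(kπ/177) : 1≤k≤176}; ρ_J = cos(π/177) = 0.9998425.
1 − cos²(π/177) = sin²(π/177) ⇒ √(1−ρ_J²) = sin(π/177) = 0.0177482.
Young: ω* = 2/(1+√(1−ρ_J²)) = 2/(1+0.0177482) = 2/1.0177482 = 1.9651226.
ρ_SOR = ω* − 1 = 1.9651226 − 1 = 0.9651226.
Need (0.9651226)^m ≤ 10^(−7): m ≥ 7·ln10/|ln 0.9651226| = 16.1181/0.0355001 = 454.030 ⇒ m = 455.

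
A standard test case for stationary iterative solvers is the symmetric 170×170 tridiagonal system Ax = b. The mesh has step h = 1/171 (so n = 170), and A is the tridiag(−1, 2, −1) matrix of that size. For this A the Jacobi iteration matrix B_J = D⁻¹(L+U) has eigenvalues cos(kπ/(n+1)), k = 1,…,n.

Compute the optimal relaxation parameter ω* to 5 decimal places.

ω* = 1.96392

ρ_J = max_k |cos(kπ/171)| = cos(π/171) = 0.99983
1 − cos²(π/171) = sin²(π/171) ⇒ √(1−ρ_J²) = sin(π/171) = 0.018371.
ω* = 2/(1 + 0.018371) = 2/1.018371 = 1.96392.
ρ_SOR = ω* − 1 ≈ 0.96392.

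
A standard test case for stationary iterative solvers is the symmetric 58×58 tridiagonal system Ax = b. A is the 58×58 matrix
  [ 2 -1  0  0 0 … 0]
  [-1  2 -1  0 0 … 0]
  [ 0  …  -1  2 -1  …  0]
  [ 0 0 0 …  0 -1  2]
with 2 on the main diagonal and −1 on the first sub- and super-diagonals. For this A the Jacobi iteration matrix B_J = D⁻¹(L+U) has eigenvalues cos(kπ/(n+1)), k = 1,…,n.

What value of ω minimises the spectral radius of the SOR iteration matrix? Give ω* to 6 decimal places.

spectrum of D⁻¹(L+U) = {cos(kπ/59) : 1≤k≤58}; ρ_J = cos(π/59) = 0.998583.
√(1−ρ_J²) = |sin(π/59)| = 0.0532222
Young: ω* = 2/(1+√(1−ρ_J²)) = 2/(1+0.0532222) = 2/1.0532222 = 1.898935.
At ω = 1.898935 every |λ(B_ω)| = ω−1, so ρ_SOR = 0.898935.

ω* = 1.898935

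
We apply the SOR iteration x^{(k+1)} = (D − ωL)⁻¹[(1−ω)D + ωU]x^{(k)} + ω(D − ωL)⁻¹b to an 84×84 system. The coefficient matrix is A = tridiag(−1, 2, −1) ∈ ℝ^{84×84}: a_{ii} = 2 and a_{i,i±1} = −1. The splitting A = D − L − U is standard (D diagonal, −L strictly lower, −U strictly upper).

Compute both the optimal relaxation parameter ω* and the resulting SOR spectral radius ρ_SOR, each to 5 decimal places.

ω* = 1.92873, ρ_SOR = 0.92873

With n=84, ρ(Jacobi) = cos(π/85) = 0.99932.
√(1−ρ_J²) = |sin(π/85)| = 0.036951
So ω* = 2/1.036951 = 1.92873 (Young).
At ω = 1.92873 every |λ(B_ω)| = ω−1, so ρ_SOR = 0.92873.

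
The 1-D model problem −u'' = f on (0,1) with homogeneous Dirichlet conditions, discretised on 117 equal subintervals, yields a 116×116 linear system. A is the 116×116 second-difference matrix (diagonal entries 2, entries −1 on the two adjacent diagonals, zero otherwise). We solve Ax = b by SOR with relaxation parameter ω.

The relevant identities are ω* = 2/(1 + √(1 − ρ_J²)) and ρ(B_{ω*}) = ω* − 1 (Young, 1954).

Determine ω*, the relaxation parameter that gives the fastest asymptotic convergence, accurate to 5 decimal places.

ω* = 1.94771

B_J for the 116×116 system has eigenvalues cos(kπ/117); ρ_J = cos(π/117) = 0.99964.
√(1−ρ_J²) simplifies to sin(π/117) = 0.026848.
ω* = 2/(1 + 0.026848) = 2/1.026848 = 1.94771.
and ρ(B_{ω*}) = 1.94771 − 1 = 0.94771.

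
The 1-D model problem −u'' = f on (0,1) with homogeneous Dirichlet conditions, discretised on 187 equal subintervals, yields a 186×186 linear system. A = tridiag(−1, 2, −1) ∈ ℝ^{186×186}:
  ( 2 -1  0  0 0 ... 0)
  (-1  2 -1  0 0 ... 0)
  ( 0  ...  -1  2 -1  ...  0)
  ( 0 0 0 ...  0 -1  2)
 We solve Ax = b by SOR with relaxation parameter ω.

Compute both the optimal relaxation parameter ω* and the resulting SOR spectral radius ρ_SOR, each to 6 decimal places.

ω* = 1.966957, ρ_SOR = 0.966957

n=186: λ(B_J) = 1 − λ(A)/2 = cos(kπ/187); k=1 gives ρ_J = 0.999859.
root = sin(π/187) = 0.0167992  (since 1−cos² = sin²).
[ω*] 2 ÷ (1 + 0.0167992) = 2 ÷ 1.0167992 = 1.966957.
[ρ_SOR] ω* − 1 = 0.966957.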